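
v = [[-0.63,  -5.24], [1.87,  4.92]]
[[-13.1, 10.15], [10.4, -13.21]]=v@[[-1.49, -2.88], [2.68, -1.59]]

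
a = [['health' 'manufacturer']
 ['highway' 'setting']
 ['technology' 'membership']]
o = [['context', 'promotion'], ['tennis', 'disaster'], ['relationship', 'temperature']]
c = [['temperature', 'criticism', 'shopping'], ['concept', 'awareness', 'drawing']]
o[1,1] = 'disaster'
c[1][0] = 'concept'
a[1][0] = 'highway'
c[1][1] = 'awareness'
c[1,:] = ['concept', 'awareness', 'drawing']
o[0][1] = 'promotion'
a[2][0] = 'technology'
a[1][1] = 'setting'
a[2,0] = 'technology'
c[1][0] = 'concept'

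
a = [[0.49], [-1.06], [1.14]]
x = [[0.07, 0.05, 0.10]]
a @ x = [[0.03,  0.02,  0.05], [-0.07,  -0.05,  -0.11], [0.08,  0.06,  0.11]]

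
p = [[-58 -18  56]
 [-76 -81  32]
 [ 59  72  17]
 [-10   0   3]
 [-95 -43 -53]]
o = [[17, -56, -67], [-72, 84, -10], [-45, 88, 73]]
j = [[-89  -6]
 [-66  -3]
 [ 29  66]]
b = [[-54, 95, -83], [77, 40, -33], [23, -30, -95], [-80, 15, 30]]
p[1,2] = 32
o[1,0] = -72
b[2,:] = [23, -30, -95]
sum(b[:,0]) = -34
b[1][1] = 40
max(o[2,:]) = 88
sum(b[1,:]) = 84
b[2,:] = [23, -30, -95]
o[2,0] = -45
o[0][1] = -56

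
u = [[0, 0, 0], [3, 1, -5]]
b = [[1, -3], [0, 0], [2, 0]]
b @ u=[[-9, -3, 15], [0, 0, 0], [0, 0, 0]]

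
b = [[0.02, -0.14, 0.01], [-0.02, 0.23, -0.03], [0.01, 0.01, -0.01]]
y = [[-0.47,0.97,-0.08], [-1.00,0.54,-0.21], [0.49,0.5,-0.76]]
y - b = [[-0.49,1.11,-0.09], [-0.98,0.31,-0.18], [0.48,0.49,-0.75]]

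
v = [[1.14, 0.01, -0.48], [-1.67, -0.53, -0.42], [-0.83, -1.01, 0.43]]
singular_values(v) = [2.35, 0.84, 0.68]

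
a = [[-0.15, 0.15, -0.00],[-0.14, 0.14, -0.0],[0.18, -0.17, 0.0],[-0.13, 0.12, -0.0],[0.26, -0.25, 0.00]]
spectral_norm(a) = 0.55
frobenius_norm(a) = 0.55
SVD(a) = [[-0.38, -0.55, 0.37], [-0.36, -0.51, -0.45], [0.45, -0.37, 0.66], [-0.32, 0.55, 0.36], [0.65, -0.08, -0.31]] @ diag([0.5539408198326213, 0.0070404632776086724, 0.0]) @ [[0.72, -0.69, 0.0], [-0.69, -0.72, -0.00], [0.0, 0.00, 1.0]]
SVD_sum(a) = [[-0.15, 0.15, 0.00],[-0.14, 0.14, 0.00],[0.18, -0.17, 0.0],[-0.13, 0.12, 0.0],[0.26, -0.25, 0.00]] + [[0.00, 0.00, 0.0], [0.00, 0.00, 0.00], [0.00, 0.0, 0.0], [-0.0, -0.0, 0.0], [0.00, 0.00, 0.00]] + [[0.00, 0.0, 0.00], [0.00, 0.0, -0.00], [0.0, 0.00, 0.00], [0.00, 0.00, 0.0], [0.0, 0.0, -0.00]]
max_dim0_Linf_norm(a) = 0.26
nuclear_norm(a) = 0.56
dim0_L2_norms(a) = [0.4, 0.38, 0.0]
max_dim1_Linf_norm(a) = 0.26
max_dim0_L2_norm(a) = 0.4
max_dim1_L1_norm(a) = 0.51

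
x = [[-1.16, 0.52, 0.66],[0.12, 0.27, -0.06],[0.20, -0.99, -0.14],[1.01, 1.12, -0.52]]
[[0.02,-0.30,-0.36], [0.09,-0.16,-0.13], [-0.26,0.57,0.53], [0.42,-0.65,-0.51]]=x @ [[0.14, -0.01, -0.01],  [0.28, -0.58, -0.52],  [0.06, -0.02, -0.15]]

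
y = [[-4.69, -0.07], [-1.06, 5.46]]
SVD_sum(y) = [[-1.09, 1.95], [-2.58, 4.61]] + [[-3.60, -2.02], [1.52, 0.85]]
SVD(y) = [[0.39,0.92],  [0.92,-0.39]] @ diag([5.733450368916681, 4.4792574013076285]) @ [[-0.49,0.87], [-0.87,-0.49]]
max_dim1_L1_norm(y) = 6.52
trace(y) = 0.77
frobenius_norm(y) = 7.28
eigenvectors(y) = [[-0.99,  0.01], [-0.10,  -1.00]]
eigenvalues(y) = [-4.7, 5.47]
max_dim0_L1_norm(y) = 5.75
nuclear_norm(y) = 10.21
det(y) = -25.68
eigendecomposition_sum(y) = [[-4.69, -0.03], [-0.49, -0.00]] + [[0.0, -0.04], [-0.57, 5.46]]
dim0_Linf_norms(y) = [4.69, 5.46]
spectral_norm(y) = 5.73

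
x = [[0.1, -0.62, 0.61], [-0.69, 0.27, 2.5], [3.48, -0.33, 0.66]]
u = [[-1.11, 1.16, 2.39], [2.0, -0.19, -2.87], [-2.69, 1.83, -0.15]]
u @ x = [[7.41, 0.21, 3.8],  [-9.66, -0.34, -1.15],  [-2.05, 2.21, 2.84]]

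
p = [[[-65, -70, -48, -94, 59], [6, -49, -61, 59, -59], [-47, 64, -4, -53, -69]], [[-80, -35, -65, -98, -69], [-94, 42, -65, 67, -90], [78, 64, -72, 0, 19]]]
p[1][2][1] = 64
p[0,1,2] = -61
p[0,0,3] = -94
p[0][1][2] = -61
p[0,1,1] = -49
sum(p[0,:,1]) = -55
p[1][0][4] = -69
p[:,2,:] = [[-47, 64, -4, -53, -69], [78, 64, -72, 0, 19]]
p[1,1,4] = -90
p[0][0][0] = -65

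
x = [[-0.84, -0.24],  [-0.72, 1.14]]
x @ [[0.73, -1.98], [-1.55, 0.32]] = [[-0.24, 1.59], [-2.29, 1.79]]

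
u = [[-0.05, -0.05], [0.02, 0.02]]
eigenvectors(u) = [[-0.93, 0.71], [0.37, -0.71]]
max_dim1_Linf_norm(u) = 0.05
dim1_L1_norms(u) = [0.1, 0.04]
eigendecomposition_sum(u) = [[-0.05,-0.05], [0.02,0.02]] + [[-0.00,  -0.00], [0.0,  0.0]]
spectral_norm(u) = 0.08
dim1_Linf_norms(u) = [0.05, 0.02]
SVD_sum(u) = [[-0.05,  -0.05], [0.02,  0.02]] + [[-0.00, 0.0], [-0.00, 0.00]]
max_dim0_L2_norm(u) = 0.05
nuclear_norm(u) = 0.08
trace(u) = -0.03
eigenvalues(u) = [-0.03, 0.0]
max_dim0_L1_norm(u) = 0.07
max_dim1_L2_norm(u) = 0.07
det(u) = 0.00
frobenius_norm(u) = 0.08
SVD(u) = [[-0.93, 0.37], [0.37, 0.93]] @ diag([0.07615773105863909, 8.259503144031606e-20]) @ [[0.71, 0.71], [-0.71, 0.71]]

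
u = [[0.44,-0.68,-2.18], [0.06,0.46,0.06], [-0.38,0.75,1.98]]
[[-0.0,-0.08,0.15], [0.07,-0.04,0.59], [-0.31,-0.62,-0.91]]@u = [[-0.06, 0.08, 0.29], [-0.20, 0.38, 1.01], [0.17, -0.76, -1.16]]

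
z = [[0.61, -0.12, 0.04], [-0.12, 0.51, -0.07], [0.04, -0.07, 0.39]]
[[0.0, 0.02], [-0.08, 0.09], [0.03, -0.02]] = z @ [[-0.03, 0.08], [-0.16, 0.19], [0.04, -0.03]]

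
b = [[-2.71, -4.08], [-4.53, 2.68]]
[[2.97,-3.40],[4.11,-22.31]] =b @ [[-0.96, 3.89], [-0.09, -1.75]]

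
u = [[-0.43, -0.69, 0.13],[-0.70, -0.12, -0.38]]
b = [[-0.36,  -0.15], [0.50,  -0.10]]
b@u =[[0.26, 0.27, 0.01], [-0.14, -0.33, 0.10]]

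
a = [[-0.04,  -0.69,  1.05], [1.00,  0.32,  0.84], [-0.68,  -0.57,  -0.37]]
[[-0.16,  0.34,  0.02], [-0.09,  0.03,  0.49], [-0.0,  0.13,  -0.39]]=a @[[-0.07, 0.08, 0.24],  [0.13, -0.37, 0.26],  [-0.07, 0.08, 0.20]]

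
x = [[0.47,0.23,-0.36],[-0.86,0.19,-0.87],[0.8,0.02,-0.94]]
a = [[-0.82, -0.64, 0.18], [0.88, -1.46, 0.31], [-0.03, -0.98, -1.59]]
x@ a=[[-0.17, -0.28, 0.73], [0.90, 1.13, 1.29], [-0.61, 0.38, 1.64]]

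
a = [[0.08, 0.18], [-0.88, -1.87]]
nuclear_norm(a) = 2.08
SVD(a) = [[-0.09, 1.00],[1.0, 0.09]] @ diag([2.0760737060192653, 0.00423877050919984]) @ [[-0.43, -0.90],  [-0.90, 0.43]]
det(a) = 0.01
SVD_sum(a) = [[0.08,0.18], [-0.88,-1.87]] + [[-0.0, 0.00], [-0.00, 0.00]]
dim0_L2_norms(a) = [0.88, 1.88]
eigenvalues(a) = [-0.0, -1.79]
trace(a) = -1.79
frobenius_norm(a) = 2.08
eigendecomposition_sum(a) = [[-0.01, -0.00], [0.0, 0.00]] + [[0.09, 0.18], [-0.88, -1.87]]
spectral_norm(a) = 2.08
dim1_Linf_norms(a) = [0.18, 1.87]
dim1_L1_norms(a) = [0.26, 2.75]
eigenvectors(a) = [[0.90, -0.1], [-0.43, 1.00]]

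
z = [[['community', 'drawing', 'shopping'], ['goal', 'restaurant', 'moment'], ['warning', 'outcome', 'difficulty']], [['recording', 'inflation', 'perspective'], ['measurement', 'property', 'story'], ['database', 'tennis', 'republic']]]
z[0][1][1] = 'restaurant'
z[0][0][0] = 'community'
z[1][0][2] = 'perspective'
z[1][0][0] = 'recording'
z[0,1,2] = 'moment'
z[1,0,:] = ['recording', 'inflation', 'perspective']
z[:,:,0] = [['community', 'goal', 'warning'], ['recording', 'measurement', 'database']]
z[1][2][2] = 'republic'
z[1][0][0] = 'recording'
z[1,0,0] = 'recording'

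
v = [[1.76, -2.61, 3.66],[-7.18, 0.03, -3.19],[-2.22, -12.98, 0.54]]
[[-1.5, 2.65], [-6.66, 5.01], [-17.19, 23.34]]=v @ [[0.95, -0.62], [1.16, -1.70], [-0.04, -0.19]]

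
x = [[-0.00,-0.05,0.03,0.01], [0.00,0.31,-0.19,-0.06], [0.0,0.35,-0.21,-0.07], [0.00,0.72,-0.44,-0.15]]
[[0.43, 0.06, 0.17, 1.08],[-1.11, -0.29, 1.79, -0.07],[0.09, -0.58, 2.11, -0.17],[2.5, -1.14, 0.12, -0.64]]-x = [[0.43, 0.11, 0.14, 1.07], [-1.11, -0.60, 1.98, -0.01], [0.09, -0.93, 2.32, -0.10], [2.5, -1.86, 0.56, -0.49]]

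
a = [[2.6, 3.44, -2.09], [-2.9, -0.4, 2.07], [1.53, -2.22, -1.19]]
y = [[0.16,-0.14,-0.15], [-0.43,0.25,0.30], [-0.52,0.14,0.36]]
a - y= [[2.44, 3.58, -1.94], [-2.47, -0.65, 1.77], [2.05, -2.36, -1.55]]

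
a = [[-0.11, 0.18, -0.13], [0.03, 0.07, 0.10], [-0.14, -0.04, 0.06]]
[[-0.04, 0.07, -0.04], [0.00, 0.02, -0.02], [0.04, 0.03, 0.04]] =a @ [[-0.13,-0.25,-0.15], [-0.17,0.3,-0.27], [0.19,0.09,0.07]]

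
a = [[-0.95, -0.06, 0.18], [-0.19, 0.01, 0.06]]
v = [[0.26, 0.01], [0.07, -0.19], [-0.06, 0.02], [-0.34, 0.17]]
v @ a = [[-0.25,  -0.02,  0.05], [-0.03,  -0.01,  0.00], [0.05,  0.00,  -0.01], [0.29,  0.02,  -0.05]]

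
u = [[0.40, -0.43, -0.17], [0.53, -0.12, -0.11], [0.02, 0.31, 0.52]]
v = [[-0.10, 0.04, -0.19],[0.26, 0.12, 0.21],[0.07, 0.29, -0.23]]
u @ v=[[-0.16, -0.08, -0.13], [-0.09, -0.03, -0.10], [0.12, 0.19, -0.06]]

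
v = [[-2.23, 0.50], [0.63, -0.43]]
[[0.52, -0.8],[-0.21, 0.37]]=v @ [[-0.19, 0.24], [0.20, -0.52]]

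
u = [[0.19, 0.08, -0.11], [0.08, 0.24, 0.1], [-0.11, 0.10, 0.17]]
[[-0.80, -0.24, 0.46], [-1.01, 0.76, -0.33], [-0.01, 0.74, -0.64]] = u @ [[-2.17, -3.68, 3.85], [-3.79, 4.72, -2.84], [0.75, -0.78, 0.4]]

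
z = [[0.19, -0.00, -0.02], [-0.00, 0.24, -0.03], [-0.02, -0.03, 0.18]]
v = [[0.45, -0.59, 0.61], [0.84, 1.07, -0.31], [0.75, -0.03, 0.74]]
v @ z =[[0.07, -0.16, 0.12], [0.17, 0.27, -0.1], [0.13, -0.03, 0.12]]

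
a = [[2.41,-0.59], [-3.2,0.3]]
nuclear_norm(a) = 4.34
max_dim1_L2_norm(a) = 3.21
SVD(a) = [[-0.61, 0.79], [0.79, 0.61]] @ diag([4.05011849621282, 0.2876459049505261]) @ [[-0.99, 0.15], [-0.15, -0.99]]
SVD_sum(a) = [[2.44, -0.36], [-3.17, 0.47]] + [[-0.03, -0.23],[-0.03, -0.17]]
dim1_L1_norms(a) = [3.0, 3.5]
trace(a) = 2.71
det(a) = -1.17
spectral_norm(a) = 4.05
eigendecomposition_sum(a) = [[2.48, -0.53], [-2.85, 0.60]] + [[-0.07, -0.06],[-0.35, -0.3]]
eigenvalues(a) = [3.09, -0.38]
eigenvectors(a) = [[0.66, 0.21], [-0.75, 0.98]]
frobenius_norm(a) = 4.06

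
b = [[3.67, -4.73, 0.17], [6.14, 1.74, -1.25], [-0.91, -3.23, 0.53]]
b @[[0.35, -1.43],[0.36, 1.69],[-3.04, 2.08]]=[[-0.94, -12.89], [6.58, -8.44], [-3.09, -3.06]]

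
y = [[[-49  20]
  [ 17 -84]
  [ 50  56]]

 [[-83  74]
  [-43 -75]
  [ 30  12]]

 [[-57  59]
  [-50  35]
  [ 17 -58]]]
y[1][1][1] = -75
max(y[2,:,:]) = 59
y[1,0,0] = -83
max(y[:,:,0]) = 50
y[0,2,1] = 56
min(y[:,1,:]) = -84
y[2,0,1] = 59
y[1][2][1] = 12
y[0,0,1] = 20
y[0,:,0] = [-49, 17, 50]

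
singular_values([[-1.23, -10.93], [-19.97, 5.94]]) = [20.96, 10.76]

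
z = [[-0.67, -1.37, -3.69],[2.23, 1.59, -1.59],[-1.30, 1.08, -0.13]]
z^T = [[-0.67,2.23,-1.3], [-1.37,1.59,1.08], [-3.69,-1.59,-0.13]]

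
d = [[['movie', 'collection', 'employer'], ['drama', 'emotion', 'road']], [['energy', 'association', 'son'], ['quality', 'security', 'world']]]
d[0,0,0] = 'movie'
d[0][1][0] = 'drama'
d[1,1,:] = ['quality', 'security', 'world']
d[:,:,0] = [['movie', 'drama'], ['energy', 'quality']]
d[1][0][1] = 'association'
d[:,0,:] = [['movie', 'collection', 'employer'], ['energy', 'association', 'son']]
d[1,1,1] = 'security'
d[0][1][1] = 'emotion'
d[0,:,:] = [['movie', 'collection', 'employer'], ['drama', 'emotion', 'road']]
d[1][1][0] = 'quality'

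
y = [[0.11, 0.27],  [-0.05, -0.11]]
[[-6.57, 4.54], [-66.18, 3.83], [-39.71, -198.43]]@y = [[-0.95, -2.27], [-7.47, -18.29], [5.55, 11.11]]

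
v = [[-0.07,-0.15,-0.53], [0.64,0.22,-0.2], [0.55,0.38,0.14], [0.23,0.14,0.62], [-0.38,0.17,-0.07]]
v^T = [[-0.07, 0.64, 0.55, 0.23, -0.38],[-0.15, 0.22, 0.38, 0.14, 0.17],[-0.53, -0.2, 0.14, 0.62, -0.07]]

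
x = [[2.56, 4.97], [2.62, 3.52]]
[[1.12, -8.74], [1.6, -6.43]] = x @[[1.00,-0.29], [-0.29,-1.61]]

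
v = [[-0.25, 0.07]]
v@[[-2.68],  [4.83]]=[[1.01]]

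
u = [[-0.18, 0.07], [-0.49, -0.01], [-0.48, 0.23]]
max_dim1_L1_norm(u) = 0.71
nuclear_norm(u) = 0.90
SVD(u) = [[-0.26, 0.14], [-0.65, -0.76], [-0.71, 0.64]] @ diag([0.7295892654282774, 0.16881796045393568]) @ [[0.97, -0.24], [0.24, 0.97]]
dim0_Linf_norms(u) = [0.49, 0.23]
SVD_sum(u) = [[-0.19, 0.05],[-0.46, 0.11],[-0.51, 0.13]] + [[0.01,0.02], [-0.03,-0.12], [0.03,0.1]]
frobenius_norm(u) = 0.75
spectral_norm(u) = 0.73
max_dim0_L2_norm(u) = 0.71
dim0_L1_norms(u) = [1.15, 0.31]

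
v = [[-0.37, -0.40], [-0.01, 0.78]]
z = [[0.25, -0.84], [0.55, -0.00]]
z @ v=[[-0.08, -0.76], [-0.2, -0.22]]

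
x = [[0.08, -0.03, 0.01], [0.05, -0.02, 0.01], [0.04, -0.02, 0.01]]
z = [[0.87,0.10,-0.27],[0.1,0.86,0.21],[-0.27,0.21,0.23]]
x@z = [[0.06, -0.02, -0.03], [0.04, -0.01, -0.02], [0.03, -0.01, -0.01]]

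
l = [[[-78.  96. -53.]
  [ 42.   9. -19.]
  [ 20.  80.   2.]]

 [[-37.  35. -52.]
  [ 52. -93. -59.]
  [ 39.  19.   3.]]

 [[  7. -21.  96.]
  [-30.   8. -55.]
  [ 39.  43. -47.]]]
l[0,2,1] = 80.0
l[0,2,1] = 80.0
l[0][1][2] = -19.0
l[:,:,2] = [[-53.0, -19.0, 2.0], [-52.0, -59.0, 3.0], [96.0, -55.0, -47.0]]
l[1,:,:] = [[-37.0, 35.0, -52.0], [52.0, -93.0, -59.0], [39.0, 19.0, 3.0]]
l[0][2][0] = 20.0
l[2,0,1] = -21.0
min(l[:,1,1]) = -93.0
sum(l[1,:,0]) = 54.0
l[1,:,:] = [[-37.0, 35.0, -52.0], [52.0, -93.0, -59.0], [39.0, 19.0, 3.0]]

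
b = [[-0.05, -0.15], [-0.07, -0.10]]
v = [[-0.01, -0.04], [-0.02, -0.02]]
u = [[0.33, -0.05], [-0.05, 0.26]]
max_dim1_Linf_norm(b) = 0.15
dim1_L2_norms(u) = [0.33, 0.26]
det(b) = -0.01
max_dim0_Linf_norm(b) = 0.15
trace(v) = -0.03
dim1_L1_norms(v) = [0.05, 0.04]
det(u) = 0.08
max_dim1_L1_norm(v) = 0.05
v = u @ b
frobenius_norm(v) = 0.05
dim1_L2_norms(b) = [0.16, 0.12]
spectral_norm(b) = 0.20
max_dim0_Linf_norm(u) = 0.33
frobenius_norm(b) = 0.20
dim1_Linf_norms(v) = [0.04, 0.02]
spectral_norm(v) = 0.05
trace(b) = -0.15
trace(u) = 0.59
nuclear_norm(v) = 0.06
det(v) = -0.00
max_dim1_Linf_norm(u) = 0.33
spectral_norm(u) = 0.36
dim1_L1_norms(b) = [0.2, 0.17]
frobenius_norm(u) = 0.43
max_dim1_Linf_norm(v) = 0.04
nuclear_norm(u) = 0.59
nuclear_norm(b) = 0.23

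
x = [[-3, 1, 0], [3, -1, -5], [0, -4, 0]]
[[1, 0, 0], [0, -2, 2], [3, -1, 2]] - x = [[4, -1, 0], [-3, -1, 7], [3, 3, 2]]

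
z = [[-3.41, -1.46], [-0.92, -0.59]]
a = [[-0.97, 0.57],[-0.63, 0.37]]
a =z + [[2.44, 2.03], [0.29, 0.96]]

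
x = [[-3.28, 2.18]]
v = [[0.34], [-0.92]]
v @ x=[[-1.12, 0.74], [3.02, -2.01]]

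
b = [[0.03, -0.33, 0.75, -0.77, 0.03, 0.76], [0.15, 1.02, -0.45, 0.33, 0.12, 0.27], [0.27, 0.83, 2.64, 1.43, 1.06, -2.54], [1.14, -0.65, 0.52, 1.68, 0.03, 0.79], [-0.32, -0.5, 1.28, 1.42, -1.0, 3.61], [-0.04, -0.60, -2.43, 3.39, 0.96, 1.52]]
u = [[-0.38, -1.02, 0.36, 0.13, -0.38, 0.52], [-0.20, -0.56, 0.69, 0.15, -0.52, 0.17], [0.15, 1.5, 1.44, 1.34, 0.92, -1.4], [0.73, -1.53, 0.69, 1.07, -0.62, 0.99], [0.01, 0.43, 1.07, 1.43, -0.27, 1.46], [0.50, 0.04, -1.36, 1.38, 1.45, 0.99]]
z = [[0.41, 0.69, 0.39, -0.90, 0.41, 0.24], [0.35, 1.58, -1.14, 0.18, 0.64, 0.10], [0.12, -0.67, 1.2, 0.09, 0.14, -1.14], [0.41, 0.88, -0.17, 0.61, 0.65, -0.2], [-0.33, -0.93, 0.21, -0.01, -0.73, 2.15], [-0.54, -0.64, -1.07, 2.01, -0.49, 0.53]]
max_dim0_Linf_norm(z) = 2.15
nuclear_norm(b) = 16.28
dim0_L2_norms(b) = [1.22, 1.69, 3.94, 4.37, 1.75, 4.8]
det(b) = -62.52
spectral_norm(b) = 5.66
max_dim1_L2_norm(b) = 4.58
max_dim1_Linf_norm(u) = 1.53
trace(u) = 2.29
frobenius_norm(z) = 4.88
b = z + u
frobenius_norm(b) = 8.07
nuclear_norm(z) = 9.11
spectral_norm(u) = 3.33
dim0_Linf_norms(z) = [0.54, 1.58, 1.2, 2.01, 0.73, 2.15]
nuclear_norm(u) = 11.13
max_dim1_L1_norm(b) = 8.94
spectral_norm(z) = 3.20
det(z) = 0.00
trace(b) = 5.89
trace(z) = 3.60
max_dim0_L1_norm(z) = 5.39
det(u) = 0.86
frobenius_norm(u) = 5.51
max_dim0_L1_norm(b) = 9.49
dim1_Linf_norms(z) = [0.9, 1.58, 1.2, 0.88, 2.15, 2.01]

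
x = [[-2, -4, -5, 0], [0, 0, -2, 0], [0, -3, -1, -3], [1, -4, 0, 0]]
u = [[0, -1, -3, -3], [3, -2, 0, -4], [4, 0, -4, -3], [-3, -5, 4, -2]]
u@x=[[-3, 21, 5, 9], [-10, 4, -11, 0], [-11, 8, -16, 12], [4, 8, 21, -12]]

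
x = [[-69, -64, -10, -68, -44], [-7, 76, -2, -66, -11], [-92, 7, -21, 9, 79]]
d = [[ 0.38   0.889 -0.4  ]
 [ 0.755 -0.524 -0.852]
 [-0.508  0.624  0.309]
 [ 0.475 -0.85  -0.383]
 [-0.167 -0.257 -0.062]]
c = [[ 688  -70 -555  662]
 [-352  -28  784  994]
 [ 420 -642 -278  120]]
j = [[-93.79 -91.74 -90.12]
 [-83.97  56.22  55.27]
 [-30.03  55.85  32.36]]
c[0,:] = [688, -70, -555, 662]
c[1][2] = 784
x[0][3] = -68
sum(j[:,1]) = 20.330000000000005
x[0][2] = -10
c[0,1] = -70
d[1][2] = -0.852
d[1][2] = -0.852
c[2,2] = -278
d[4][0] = -0.167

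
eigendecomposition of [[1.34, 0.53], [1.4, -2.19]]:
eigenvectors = [[0.94, -0.14], [0.35, 0.99]]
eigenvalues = [1.54, -2.39]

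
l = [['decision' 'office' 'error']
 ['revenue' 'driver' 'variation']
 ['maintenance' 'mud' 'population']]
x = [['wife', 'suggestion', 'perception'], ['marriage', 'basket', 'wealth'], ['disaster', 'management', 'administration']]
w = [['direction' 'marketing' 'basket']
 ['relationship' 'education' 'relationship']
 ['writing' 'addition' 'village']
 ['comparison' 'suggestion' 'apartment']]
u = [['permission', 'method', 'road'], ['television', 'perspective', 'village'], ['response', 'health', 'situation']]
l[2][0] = 'maintenance'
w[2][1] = 'addition'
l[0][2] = 'error'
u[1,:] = ['television', 'perspective', 'village']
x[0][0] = 'wife'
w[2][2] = 'village'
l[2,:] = ['maintenance', 'mud', 'population']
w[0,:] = ['direction', 'marketing', 'basket']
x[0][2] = 'perception'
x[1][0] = 'marriage'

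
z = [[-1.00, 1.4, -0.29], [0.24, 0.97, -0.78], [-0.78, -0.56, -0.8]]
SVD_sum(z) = [[-0.67,1.43,-0.6], [-0.40,0.85,-0.35], [-0.05,0.10,-0.04]] + [[-0.07, -0.05, -0.05], [0.22, 0.17, 0.15], [-0.86, -0.65, -0.58]] + [[-0.26,0.03,0.35], [0.42,-0.04,-0.57], [0.13,-0.01,-0.17]]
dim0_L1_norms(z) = [2.02, 2.93, 1.87]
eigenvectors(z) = [[-0.18+0.45j, (-0.18-0.45j), (0.49+0j)], [(-0.27-0.1j), -0.27+0.10j, 0.79+0.00j], [-0.83+0.00j, (-0.83-0j), -0.36+0.00j]]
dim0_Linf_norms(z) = [1.0, 1.4, 0.8]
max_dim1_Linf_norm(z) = 1.4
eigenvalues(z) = [(-1.15+0.36j), (-1.15-0.36j), (1.48+0j)]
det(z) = 2.15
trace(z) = -0.83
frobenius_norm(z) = 2.49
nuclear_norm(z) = 4.10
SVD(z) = [[-0.86, 0.08, -0.51], [-0.51, -0.25, 0.82], [-0.06, 0.97, 0.25]] @ diag([1.9642859534914057, 1.2677090359148897, 0.8645776386051724]) @ [[0.4, -0.85, 0.35], [-0.7, -0.53, -0.48], [0.59, -0.06, -0.8]]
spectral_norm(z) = 1.96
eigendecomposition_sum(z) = [[(-0.57-0.02j), (0.35+0.15j), -0.02+0.31j], [(-0-0.34j), (-0.08+0.21j), -0.18-0.00j], [(-0.33-0.92j), (-0.02+0.65j), (-0.5+0.17j)]] + [[(-0.57+0.02j), 0.35-0.15j, -0.02-0.31j], [-0.00+0.34j, (-0.08-0.21j), -0.18+0.00j], [(-0.33+0.92j), (-0.02-0.65j), (-0.5-0.17j)]] + [[0.15+0.00j, (0.7-0j), -0.26+0.00j], [(0.24+0j), (1.13-0j), (-0.42+0j)], [-0.11-0.00j, -0.52+0.00j, (0.19-0j)]]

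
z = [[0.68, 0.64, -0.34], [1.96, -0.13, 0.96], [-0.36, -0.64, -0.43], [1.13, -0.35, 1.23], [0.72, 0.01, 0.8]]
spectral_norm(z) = 2.97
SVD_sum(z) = [[0.28, -0.01, 0.2], [1.77, -0.07, 1.23], [-0.43, 0.02, -0.30], [1.35, -0.05, 0.93], [0.86, -0.03, 0.6]] + [[0.35, 0.72, -0.46], [0.06, 0.12, -0.08], [-0.16, -0.33, 0.21], [-0.17, -0.36, 0.23], [-0.05, -0.09, 0.06]] + [[0.05, -0.07, -0.07], [0.12, -0.18, -0.19], [0.23, -0.33, -0.34], [-0.04, 0.06, 0.07], [-0.09, 0.14, 0.14]]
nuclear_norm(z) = 4.77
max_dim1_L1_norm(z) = 3.05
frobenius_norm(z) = 3.25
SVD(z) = [[-0.12,-0.82,-0.17],  [-0.73,-0.14,-0.44],  [0.17,0.37,-0.8],  [-0.55,0.41,0.15],  [-0.35,0.11,0.33]] @ diag([2.973647635207781, 1.133642790950873, 0.6594495918175143]) @ [[-0.82, 0.03, -0.57], [-0.38, -0.78, 0.50], [-0.43, 0.63, 0.65]]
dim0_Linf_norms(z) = [1.96, 0.64, 1.23]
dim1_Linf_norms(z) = [0.68, 1.96, 0.64, 1.23, 0.8]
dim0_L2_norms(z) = [2.5, 0.98, 1.84]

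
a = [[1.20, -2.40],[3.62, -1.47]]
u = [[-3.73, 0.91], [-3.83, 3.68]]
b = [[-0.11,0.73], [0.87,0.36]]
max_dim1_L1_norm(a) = 5.09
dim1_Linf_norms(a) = [2.4, 3.62]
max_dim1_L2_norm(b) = 0.94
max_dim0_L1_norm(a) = 4.82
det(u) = -10.24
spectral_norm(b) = 0.98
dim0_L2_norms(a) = [3.81, 2.81]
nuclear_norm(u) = 7.96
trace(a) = -0.27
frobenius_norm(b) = 1.20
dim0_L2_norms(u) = [5.35, 3.79]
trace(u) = -0.05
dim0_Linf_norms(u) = [3.83, 3.68]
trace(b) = 0.25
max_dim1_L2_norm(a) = 3.91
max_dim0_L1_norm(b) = 1.09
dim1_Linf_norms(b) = [0.73, 0.87]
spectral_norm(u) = 6.35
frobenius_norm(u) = 6.55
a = u @ b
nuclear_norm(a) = 6.03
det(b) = -0.67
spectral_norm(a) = 4.48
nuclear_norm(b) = 1.67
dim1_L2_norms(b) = [0.74, 0.94]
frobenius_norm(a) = 4.74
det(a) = 6.92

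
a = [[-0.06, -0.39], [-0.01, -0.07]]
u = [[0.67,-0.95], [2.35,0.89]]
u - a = [[0.73, -0.56], [2.36, 0.96]]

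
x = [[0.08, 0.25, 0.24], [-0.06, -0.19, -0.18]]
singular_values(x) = [0.45, 0.0]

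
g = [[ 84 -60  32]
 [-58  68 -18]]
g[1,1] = 68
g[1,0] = -58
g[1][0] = -58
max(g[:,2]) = 32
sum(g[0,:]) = 56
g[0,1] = -60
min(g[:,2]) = -18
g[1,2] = -18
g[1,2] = -18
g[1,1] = 68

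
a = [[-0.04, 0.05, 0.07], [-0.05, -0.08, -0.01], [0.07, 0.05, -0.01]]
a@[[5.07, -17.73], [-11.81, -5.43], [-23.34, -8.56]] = [[-2.43, -0.16],[0.92, 1.41],[-0.00, -1.43]]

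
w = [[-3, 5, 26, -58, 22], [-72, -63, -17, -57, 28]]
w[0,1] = 5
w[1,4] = 28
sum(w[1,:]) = -181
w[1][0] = -72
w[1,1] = -63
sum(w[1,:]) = -181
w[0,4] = 22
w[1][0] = -72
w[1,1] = -63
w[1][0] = -72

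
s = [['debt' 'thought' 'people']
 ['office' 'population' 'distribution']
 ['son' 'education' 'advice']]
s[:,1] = ['thought', 'population', 'education']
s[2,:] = ['son', 'education', 'advice']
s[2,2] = 'advice'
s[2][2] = 'advice'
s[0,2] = 'people'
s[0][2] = 'people'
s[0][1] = 'thought'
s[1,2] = 'distribution'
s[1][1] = 'population'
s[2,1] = 'education'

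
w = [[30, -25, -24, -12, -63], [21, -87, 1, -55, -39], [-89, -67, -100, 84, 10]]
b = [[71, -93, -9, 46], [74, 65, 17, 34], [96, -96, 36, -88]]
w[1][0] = 21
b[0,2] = -9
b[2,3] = -88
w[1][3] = -55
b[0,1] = -93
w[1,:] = [21, -87, 1, -55, -39]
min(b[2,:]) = -96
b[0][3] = 46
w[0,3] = -12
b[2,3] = -88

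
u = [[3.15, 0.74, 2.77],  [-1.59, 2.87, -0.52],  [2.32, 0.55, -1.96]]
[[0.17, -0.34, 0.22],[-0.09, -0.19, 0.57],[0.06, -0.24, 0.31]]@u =[[1.59, -0.73, 0.22], [1.34, -0.30, -1.27], [1.29, -0.47, -0.32]]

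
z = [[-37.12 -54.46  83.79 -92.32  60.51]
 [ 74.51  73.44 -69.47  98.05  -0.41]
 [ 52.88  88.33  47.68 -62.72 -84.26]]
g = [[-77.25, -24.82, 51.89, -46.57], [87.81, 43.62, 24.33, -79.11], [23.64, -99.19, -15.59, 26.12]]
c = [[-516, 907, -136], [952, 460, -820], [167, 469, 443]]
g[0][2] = 51.89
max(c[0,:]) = 907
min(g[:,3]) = -79.11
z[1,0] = 74.51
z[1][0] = 74.51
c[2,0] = 167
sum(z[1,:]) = 176.11999999999998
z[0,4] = 60.51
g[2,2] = -15.59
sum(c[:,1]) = 1836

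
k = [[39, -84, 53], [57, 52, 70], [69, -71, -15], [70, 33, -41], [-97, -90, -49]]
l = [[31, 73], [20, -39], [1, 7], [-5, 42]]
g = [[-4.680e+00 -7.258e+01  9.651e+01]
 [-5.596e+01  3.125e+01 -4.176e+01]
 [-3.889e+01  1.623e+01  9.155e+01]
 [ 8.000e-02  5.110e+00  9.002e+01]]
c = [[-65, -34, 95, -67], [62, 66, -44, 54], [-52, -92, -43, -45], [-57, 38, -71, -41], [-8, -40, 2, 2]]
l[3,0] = -5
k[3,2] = -41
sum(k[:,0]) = 138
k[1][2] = 70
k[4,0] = -97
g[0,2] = 96.51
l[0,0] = 31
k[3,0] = 70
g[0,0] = -4.68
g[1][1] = 31.25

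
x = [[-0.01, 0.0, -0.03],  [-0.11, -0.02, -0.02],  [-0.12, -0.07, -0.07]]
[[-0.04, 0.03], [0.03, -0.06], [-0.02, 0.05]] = x@[[-0.5,0.93],[-0.36,-1.06],[1.49,-1.27]]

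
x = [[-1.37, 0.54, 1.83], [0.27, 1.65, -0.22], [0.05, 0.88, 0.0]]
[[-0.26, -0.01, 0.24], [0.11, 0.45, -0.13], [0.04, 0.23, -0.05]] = x @ [[0.24, 0.03, 0.03], [0.03, 0.26, -0.06], [0.03, -0.06, 0.17]]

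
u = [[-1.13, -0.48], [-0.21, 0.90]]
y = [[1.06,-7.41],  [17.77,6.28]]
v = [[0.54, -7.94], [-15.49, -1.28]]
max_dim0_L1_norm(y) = 18.83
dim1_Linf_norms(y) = [7.41, 17.77]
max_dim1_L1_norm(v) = 16.77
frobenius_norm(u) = 1.54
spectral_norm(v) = 15.54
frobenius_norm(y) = 20.28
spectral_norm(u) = 1.25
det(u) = -1.12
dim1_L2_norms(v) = [7.96, 15.54]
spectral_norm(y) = 18.91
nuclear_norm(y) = 26.23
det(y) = 138.33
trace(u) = -0.23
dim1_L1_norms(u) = [1.61, 1.11]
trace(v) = -0.74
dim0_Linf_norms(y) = [17.77, 7.41]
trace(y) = 7.34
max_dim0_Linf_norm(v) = 15.49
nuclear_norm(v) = 23.50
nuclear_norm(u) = 2.14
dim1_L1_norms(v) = [8.48, 16.77]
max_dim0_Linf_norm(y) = 17.77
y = v @ u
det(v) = -123.68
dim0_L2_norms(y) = [17.8, 9.71]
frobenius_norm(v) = 17.46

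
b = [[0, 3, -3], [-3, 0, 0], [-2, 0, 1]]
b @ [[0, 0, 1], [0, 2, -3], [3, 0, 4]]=[[-9, 6, -21], [0, 0, -3], [3, 0, 2]]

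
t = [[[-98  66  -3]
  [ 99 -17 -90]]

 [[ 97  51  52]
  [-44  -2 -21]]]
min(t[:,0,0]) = -98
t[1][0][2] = 52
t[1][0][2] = 52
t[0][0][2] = -3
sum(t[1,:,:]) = 133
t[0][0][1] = 66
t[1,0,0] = 97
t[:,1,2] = [-90, -21]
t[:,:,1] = [[66, -17], [51, -2]]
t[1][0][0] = 97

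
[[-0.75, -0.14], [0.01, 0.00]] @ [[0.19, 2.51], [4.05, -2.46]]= [[-0.71, -1.54],[0.00, 0.03]]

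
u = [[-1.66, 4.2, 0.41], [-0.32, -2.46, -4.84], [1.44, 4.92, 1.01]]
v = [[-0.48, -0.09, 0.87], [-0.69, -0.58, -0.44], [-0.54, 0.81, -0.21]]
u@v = [[-2.32, -1.95, -3.38], [4.46, -2.46, 1.82], [-4.63, -2.17, -1.12]]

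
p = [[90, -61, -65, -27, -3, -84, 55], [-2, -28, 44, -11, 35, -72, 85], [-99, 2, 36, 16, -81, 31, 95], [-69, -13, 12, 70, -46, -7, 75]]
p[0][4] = -3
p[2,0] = -99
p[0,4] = -3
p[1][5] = -72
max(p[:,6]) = 95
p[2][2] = 36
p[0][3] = -27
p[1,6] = 85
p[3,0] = -69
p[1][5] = -72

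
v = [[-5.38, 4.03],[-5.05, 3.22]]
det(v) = 3.028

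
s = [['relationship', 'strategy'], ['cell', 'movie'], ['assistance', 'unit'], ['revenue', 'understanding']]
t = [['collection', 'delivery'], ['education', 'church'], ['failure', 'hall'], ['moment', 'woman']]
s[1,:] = ['cell', 'movie']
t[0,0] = 'collection'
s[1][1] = 'movie'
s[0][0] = 'relationship'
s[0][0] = 'relationship'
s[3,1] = 'understanding'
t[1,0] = 'education'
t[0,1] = 'delivery'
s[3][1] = 'understanding'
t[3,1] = 'woman'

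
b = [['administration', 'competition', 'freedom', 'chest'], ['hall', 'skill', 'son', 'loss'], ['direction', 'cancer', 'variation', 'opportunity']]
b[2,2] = 'variation'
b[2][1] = 'cancer'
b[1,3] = 'loss'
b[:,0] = ['administration', 'hall', 'direction']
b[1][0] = 'hall'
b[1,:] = ['hall', 'skill', 'son', 'loss']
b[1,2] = 'son'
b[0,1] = 'competition'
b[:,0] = ['administration', 'hall', 'direction']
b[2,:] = ['direction', 'cancer', 'variation', 'opportunity']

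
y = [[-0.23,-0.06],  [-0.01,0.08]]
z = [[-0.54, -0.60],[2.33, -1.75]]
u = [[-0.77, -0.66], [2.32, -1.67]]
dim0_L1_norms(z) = [2.87, 2.35]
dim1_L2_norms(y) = [0.24, 0.08]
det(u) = 2.82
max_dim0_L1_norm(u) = 3.09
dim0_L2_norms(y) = [0.23, 0.1]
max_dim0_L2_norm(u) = 2.44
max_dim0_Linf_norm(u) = 2.32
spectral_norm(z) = 2.91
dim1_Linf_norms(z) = [0.6, 2.33]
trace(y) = -0.15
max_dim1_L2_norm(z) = 2.91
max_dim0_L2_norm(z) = 2.39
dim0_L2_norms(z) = [2.39, 1.85]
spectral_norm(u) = 2.87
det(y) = -0.02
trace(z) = -2.29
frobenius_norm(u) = 3.03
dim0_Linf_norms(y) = [0.23, 0.08]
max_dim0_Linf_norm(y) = 0.23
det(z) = 2.34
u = z + y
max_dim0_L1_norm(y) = 0.24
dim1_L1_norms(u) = [1.43, 3.99]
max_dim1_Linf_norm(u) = 2.32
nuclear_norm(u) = 3.85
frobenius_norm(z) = 3.02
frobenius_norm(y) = 0.25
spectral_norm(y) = 0.24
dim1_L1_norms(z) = [1.14, 4.08]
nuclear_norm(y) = 0.32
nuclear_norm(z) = 3.72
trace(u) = -2.44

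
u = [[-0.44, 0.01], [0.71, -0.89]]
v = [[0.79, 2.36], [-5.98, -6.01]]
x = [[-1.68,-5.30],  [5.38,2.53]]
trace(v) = -5.22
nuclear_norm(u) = 1.50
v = u @ x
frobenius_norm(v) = 8.84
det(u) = 0.38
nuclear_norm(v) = 9.84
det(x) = 24.26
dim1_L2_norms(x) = [5.56, 5.95]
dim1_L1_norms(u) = [0.45, 1.6]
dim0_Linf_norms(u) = [0.71, 0.89]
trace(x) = 0.85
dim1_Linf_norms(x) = [5.3, 5.38]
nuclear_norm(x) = 10.71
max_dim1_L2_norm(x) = 5.95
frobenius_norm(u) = 1.22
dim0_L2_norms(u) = [0.84, 0.89]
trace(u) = -1.33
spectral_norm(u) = 1.18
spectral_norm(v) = 8.77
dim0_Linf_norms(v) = [5.98, 6.01]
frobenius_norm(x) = 8.14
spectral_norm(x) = 7.46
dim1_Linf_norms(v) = [2.36, 6.01]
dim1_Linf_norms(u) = [0.44, 0.89]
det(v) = 9.36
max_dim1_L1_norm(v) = 11.99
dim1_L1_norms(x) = [6.98, 7.91]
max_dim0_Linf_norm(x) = 5.38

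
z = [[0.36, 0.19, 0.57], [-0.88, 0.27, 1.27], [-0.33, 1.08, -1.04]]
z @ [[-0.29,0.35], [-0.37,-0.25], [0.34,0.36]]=[[0.02, 0.28], [0.59, 0.08], [-0.66, -0.76]]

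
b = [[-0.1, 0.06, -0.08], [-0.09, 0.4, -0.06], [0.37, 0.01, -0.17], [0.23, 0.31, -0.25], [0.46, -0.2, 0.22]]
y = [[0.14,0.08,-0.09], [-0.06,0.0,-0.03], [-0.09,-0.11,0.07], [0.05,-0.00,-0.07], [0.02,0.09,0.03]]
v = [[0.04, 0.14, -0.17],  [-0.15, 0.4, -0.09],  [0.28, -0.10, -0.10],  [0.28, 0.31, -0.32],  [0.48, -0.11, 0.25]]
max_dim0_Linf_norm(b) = 0.46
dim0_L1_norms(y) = [0.36, 0.28, 0.29]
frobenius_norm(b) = 0.93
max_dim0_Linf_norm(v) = 0.48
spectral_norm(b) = 0.68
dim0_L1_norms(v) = [1.23, 1.06, 0.93]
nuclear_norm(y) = 0.43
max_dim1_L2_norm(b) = 0.55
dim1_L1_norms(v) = [0.35, 0.64, 0.48, 0.91, 0.84]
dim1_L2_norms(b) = [0.14, 0.41, 0.41, 0.46, 0.55]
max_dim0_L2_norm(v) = 0.64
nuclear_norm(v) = 1.57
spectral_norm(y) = 0.26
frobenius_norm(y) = 0.28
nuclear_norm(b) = 1.50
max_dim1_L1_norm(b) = 0.88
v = b + y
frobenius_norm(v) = 0.96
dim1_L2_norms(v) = [0.22, 0.44, 0.31, 0.53, 0.55]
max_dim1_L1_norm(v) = 0.91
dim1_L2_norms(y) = [0.18, 0.07, 0.16, 0.09, 0.1]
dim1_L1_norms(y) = [0.31, 0.09, 0.27, 0.12, 0.14]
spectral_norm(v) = 0.69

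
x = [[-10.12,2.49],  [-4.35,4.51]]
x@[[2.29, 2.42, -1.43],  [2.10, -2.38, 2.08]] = [[-17.95, -30.42, 19.65],[-0.49, -21.26, 15.6]]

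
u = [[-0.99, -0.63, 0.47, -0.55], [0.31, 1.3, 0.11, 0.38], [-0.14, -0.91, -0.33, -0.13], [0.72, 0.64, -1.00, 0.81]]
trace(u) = 0.79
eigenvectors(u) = [[0.36, -0.92, -0.12, 0.04], [-0.59, 0.07, -0.28, 0.26], [0.32, -0.04, 0.38, -0.52], [-0.65, 0.39, 0.88, -0.81]]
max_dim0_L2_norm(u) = 1.82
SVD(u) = [[-0.55,-0.24,-0.79,0.08], [0.5,-0.58,-0.23,-0.60], [-0.27,0.58,-0.07,-0.76], [0.61,0.51,-0.56,0.22]] @ diag([2.373273550446892, 1.2701470887692465, 0.39354242519772636, 0.00483603243455787]) @ [[0.5, 0.69, -0.31, 0.43],[0.28, -0.63, -0.7, 0.20],[0.82, -0.23, 0.47, -0.24],[-0.09, -0.27, 0.45, 0.85]]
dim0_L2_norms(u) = [1.27, 1.82, 1.16, 1.06]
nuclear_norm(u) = 4.04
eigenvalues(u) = [1.48, -0.69, 0.08, -0.07]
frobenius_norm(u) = 2.72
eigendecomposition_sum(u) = [[-0.16, -0.67, 0.06, -0.26], [0.27, 1.11, -0.1, 0.43], [-0.15, -0.60, 0.05, -0.23], [0.3, 1.23, -0.11, 0.48]] + [[-0.82, -0.02, 0.34, -0.27], [0.06, 0.00, -0.03, 0.02], [-0.03, -0.0, 0.01, -0.01], [0.34, 0.01, -0.14, 0.11]] + [[-0.01, 0.05, 0.06, -0.02], [-0.02, 0.11, 0.12, -0.05], [0.02, -0.15, -0.17, 0.06], [0.05, -0.34, -0.39, 0.15]] + [[-0.0, 0.01, 0.02, -0.00], [-0.01, 0.08, 0.11, -0.02], [0.02, -0.17, -0.23, 0.05], [0.03, -0.26, -0.36, 0.08]]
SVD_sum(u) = [[-0.65,-0.9,0.40,-0.56], [0.59,0.81,-0.36,0.51], [-0.32,-0.45,0.20,-0.28], [0.72,1.0,-0.44,0.63]] + [[-0.09, 0.2, 0.22, -0.06], [-0.2, 0.47, 0.51, -0.15], [0.20, -0.47, -0.52, 0.15], [0.18, -0.41, -0.45, 0.13]] + [[-0.26, 0.07, -0.15, 0.07],  [-0.07, 0.02, -0.04, 0.02],  [-0.02, 0.01, -0.01, 0.01],  [-0.18, 0.05, -0.10, 0.05]] + [[-0.0, -0.00, 0.0, 0.00], [0.0, 0.00, -0.00, -0.00], [0.00, 0.0, -0.0, -0.00], [-0.0, -0.00, 0.00, 0.00]]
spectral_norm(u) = 2.37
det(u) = 0.01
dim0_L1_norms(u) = [2.16, 3.48, 1.91, 1.87]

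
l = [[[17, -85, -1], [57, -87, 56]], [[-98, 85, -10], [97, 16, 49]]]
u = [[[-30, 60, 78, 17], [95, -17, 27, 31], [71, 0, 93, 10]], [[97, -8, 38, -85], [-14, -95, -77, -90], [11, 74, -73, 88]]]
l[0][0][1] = -85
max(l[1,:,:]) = 97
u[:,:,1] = [[60, -17, 0], [-8, -95, 74]]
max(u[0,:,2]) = 93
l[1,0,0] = -98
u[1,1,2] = -77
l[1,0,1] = 85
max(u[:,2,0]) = 71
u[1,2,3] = 88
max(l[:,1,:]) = 97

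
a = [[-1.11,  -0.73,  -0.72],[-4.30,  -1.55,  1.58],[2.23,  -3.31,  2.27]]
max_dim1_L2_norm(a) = 4.84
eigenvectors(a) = [[0.43+0.00j, (0.08-0.22j), (0.08+0.22j)],[(0.84+0j), (-0.18+0.47j), (-0.18-0.47j)],[0.34+0.00j, (-0.83+0j), -0.83-0.00j]]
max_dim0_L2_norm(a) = 4.97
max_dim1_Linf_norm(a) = 4.3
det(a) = -24.33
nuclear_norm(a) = 10.61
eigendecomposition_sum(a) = [[(-1.63+0j),-0.76-0.00j,0.00+0.00j], [(-3.19+0j),(-1.48-0j),0.01+0.00j], [-1.29+0.00j,(-0.6-0j),0j]] + [[(0.26+0.62j),0.01-0.40j,-0.36+0.20j], [-0.55-1.34j,(-0.03+0.86j),(0.79-0.43j)], [1.76-1.64j,(-1.36+0.45j),1.13+0.97j]] + [[0.26-0.62j, (0.01+0.4j), (-0.36-0.2j)],[-0.55+1.34j, -0.03-0.86j, (0.79+0.43j)],[1.76+1.64j, (-1.36-0.45j), 1.13-0.97j]]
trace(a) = -0.39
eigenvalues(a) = [(-3.11+0j), (1.36+2.45j), (1.36-2.45j)]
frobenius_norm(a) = 6.84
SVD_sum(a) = [[-1.08, -0.12, 0.13],[-4.54, -0.51, 0.54],[1.55, 0.17, -0.18]] + [[-0.0, 0.01, -0.01], [0.23, -1.17, 0.86], [0.68, -3.44, 2.52]] + [[-0.03, -0.62, -0.84], [0.01, 0.13, 0.18], [-0.0, -0.05, -0.06]]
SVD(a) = [[-0.22,0.00,0.98], [-0.92,-0.32,-0.21], [0.31,-0.95,0.07]] @ diag([4.9816447436310485, 4.559577096841089, 1.0712947055854227]) @ [[0.99, 0.11, -0.12], [-0.16, 0.80, -0.58], [-0.03, -0.59, -0.80]]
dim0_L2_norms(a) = [4.97, 3.73, 2.86]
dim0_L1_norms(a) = [7.64, 5.59, 4.57]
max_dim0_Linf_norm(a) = 4.3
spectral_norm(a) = 4.98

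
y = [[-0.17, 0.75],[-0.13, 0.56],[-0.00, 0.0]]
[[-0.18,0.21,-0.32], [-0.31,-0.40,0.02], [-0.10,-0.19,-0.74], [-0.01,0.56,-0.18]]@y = [[0.00, -0.02],[0.10, -0.46],[0.04, -0.18],[-0.07, 0.31]]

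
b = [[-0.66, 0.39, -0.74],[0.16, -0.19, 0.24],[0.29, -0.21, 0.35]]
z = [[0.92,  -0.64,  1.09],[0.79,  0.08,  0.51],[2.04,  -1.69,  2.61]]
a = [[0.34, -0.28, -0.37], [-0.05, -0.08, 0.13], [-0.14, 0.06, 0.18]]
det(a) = 0.00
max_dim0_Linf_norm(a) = 0.37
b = a @ z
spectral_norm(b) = 1.22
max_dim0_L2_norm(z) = 2.87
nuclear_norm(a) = 0.78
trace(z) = 3.61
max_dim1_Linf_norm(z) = 2.61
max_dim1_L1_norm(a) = 0.99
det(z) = 0.01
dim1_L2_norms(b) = [1.07, 0.35, 0.5]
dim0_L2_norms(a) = [0.37, 0.3, 0.43]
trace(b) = -0.50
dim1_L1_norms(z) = [2.65, 1.38, 6.34]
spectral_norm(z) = 4.11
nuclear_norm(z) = 4.66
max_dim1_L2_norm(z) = 3.72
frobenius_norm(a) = 0.64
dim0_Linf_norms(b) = [0.66, 0.39, 0.74]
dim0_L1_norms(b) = [1.11, 0.79, 1.33]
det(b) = 0.00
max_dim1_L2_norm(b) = 1.07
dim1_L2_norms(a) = [0.58, 0.16, 0.24]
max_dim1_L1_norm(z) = 6.34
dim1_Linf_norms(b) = [0.74, 0.24, 0.35]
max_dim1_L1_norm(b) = 1.79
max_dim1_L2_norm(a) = 0.58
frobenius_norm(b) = 1.23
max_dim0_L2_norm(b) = 0.85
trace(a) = 0.44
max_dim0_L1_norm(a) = 0.68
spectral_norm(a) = 0.62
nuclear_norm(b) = 1.31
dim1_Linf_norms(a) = [0.37, 0.13, 0.18]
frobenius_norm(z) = 4.14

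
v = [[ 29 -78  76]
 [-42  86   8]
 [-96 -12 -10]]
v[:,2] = [76, 8, -10]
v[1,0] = -42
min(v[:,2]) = -10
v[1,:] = [-42, 86, 8]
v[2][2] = -10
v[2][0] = -96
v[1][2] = 8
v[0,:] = [29, -78, 76]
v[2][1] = -12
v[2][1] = -12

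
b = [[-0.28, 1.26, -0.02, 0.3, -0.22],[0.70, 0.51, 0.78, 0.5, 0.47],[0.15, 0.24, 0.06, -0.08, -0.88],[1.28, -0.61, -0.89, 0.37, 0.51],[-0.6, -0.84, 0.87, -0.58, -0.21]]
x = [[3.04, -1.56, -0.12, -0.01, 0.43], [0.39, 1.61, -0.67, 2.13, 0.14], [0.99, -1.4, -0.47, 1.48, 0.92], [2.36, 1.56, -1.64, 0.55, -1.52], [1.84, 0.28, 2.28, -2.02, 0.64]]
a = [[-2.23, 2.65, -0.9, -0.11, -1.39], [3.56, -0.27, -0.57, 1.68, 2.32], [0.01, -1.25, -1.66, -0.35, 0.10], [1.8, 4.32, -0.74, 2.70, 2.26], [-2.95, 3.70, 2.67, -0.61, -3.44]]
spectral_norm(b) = 2.09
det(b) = -0.00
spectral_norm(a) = 8.22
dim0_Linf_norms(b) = [1.28, 1.26, 0.89, 0.58, 0.88]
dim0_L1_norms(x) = [8.62, 6.41, 5.18, 6.19, 3.65]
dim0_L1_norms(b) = [3.01, 3.46, 2.62, 1.83, 2.29]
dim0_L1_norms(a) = [10.55, 12.19, 6.54, 5.45, 9.51]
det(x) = -0.12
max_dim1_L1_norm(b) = 3.66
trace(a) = -4.90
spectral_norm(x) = 4.42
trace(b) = 0.45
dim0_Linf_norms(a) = [3.56, 4.32, 2.67, 2.7, 3.44]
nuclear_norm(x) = 13.84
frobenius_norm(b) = 3.15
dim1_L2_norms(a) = [3.84, 4.61, 2.11, 5.9, 6.46]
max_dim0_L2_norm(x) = 4.4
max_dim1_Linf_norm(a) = 4.32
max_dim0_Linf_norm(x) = 3.04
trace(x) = 5.37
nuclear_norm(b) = 5.98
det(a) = 0.10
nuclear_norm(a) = 18.12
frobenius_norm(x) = 7.23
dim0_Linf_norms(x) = [3.04, 1.61, 2.28, 2.13, 1.52]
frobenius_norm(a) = 10.82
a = x @ b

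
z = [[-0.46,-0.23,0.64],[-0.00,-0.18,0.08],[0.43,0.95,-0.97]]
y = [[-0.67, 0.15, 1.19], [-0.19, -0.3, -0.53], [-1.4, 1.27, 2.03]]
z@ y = [[-0.54, 0.81, 0.87], [-0.08, 0.16, 0.26], [0.89, -1.45, -1.96]]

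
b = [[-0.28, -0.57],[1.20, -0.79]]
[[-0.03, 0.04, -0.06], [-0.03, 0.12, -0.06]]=b @ [[0.01,0.04,0.02],[0.05,-0.09,0.10]]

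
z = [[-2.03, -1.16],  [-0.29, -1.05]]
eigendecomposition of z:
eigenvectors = [[-0.97, 0.68], [-0.23, -0.73]]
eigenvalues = [-2.3, -0.78]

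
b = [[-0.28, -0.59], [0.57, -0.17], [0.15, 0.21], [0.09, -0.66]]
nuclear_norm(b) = 1.58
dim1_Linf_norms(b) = [0.59, 0.57, 0.21, 0.66]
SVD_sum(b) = [[-0.06,-0.61], [-0.01,-0.11], [0.02,0.22], [-0.06,-0.65]] + [[-0.22,  0.02], [0.58,  -0.06], [0.13,  -0.01], [0.15,  -0.01]]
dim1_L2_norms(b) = [0.65, 0.59, 0.26, 0.67]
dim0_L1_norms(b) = [1.09, 1.63]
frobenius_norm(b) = 1.14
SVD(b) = [[-0.66,0.34],[-0.12,-0.89],[0.24,-0.2],[-0.7,-0.23]] @ diag([0.9276452673057809, 0.6558004712145199]) @ [[0.09,1.00], [-1.00,0.09]]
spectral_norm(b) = 0.93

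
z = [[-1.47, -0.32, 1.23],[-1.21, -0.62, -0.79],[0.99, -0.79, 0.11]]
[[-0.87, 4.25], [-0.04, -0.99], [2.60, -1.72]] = z @ [[1.04, -1.19], [-1.99, 1.0], [0.02, 2.29]]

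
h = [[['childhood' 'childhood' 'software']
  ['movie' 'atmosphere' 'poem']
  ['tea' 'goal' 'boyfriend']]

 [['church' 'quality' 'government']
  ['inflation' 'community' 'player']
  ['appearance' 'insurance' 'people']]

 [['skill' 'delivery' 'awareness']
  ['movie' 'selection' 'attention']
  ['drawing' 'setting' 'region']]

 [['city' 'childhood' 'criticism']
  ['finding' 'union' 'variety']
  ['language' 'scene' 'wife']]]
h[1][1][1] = 'community'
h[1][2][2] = 'people'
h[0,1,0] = 'movie'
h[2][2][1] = 'setting'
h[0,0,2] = 'software'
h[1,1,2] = 'player'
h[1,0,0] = 'church'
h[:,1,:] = [['movie', 'atmosphere', 'poem'], ['inflation', 'community', 'player'], ['movie', 'selection', 'attention'], ['finding', 'union', 'variety']]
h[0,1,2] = 'poem'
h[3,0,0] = 'city'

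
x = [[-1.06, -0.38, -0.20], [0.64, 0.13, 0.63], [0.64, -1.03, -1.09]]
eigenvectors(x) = [[(-0.31+0j), -0.15-0.15j, -0.15+0.15j], [(-0.35+0j), (0.32+0.49j), 0.32-0.49j], [(0.89+0j), (-0.79+0j), -0.79-0.00j]]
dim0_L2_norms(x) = [1.39, 1.11, 1.27]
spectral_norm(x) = 1.66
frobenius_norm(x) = 2.19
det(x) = -0.81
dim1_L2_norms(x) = [1.14, 0.91, 1.63]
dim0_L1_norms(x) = [2.34, 1.54, 1.92]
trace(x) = -2.02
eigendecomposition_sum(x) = [[(-0.6+0j), (-0.18+0j), (0.04-0j)], [-0.67+0.00j, (-0.2+0j), 0.04-0.00j], [(1.71-0j), 0.51-0.00j, (-0.11+0j)]] + [[(-0.23+0.03j), -0.10-0.19j, -0.12-0.06j], [(0.65+0.05j), (0.16+0.57j), (0.29+0.24j)], [(-0.54+0.7j), -0.77-0.24j, (-0.49+0.15j)]] + [[(-0.23-0.03j), (-0.1+0.19j), -0.12+0.06j], [0.65-0.05j, 0.16-0.57j, (0.29-0.24j)], [(-0.54-0.7j), -0.77+0.24j, (-0.49-0.15j)]]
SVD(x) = [[0.1, 0.81, 0.58],[-0.25, -0.55, 0.80],[0.96, -0.23, 0.15]] @ diag([1.6606348032728058, 1.3814510974018788, 0.3519728904990191]) @ [[0.21, -0.64, -0.74], [-0.98, -0.1, -0.19], [-0.04, -0.76, 0.65]]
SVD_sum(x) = [[0.04, -0.11, -0.12],  [-0.09, 0.26, 0.31],  [0.34, -1.02, -1.18]] + [[-1.09, -0.12, -0.21], [0.74, 0.08, 0.14], [0.31, 0.03, 0.06]] + [[-0.01, -0.16, 0.13], [-0.01, -0.21, 0.18], [-0.0, -0.04, 0.03]]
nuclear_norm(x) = 3.39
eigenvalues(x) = [(-0.91+0j), (-0.55+0.76j), (-0.55-0.76j)]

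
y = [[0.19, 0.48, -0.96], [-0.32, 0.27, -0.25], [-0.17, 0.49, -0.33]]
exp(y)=[[1.23, 0.35, -0.95], [-0.38, 1.18, -0.08], [-0.24, 0.43, 0.76]]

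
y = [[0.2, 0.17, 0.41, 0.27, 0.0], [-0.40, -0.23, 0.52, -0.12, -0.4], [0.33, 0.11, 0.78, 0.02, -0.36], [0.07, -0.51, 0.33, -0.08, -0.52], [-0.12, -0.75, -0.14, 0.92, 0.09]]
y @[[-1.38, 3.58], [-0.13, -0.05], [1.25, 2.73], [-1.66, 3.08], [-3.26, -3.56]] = [[-0.23, 2.66], [2.74, 1.05], [1.65, 4.65], [2.21, 2.78], [-1.73, 1.74]]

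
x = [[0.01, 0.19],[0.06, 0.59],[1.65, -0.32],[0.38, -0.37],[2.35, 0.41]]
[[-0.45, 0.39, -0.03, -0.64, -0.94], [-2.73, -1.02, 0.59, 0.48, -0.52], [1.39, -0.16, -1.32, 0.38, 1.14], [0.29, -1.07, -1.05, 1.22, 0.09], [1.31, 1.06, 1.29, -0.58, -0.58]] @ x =[[-2.48, 0.01], [-0.15, -1.7], [0.65, 0.92], [-1.12, -0.65], [0.62, 0.44]]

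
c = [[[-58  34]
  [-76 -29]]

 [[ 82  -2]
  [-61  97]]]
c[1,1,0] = -61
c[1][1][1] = 97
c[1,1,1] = 97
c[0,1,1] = -29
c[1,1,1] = 97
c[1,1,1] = 97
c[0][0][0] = -58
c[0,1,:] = [-76, -29]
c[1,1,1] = 97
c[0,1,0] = -76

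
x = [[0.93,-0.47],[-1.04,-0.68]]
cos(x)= [[0.40, 0.05], [0.11, 0.56]]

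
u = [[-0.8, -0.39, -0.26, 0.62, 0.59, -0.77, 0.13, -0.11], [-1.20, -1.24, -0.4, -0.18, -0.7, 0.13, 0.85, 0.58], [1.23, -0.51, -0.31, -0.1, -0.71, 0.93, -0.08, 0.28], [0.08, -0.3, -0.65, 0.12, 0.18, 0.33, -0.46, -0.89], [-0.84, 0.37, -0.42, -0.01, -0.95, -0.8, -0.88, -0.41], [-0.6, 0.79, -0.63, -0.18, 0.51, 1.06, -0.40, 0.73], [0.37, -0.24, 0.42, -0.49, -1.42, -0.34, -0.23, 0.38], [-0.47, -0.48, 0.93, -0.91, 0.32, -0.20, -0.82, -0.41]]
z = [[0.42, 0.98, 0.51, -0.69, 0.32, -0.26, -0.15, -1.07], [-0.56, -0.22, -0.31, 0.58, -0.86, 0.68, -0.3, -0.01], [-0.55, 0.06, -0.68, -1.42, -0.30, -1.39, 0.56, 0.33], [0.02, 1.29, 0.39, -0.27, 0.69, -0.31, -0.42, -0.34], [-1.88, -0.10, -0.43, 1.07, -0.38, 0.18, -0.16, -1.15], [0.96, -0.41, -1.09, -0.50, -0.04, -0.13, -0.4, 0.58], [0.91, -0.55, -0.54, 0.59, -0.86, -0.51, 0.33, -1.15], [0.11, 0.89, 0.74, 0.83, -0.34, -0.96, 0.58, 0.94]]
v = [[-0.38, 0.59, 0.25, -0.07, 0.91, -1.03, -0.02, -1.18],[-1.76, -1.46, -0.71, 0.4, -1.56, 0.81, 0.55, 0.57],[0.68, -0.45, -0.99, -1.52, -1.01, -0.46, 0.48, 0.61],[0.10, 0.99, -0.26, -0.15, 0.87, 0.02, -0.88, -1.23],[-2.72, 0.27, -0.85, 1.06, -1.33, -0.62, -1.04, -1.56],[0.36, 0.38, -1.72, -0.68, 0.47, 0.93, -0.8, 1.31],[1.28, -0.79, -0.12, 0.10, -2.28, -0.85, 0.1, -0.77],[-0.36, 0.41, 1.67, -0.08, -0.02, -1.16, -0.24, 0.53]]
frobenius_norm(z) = 5.59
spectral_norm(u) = 2.51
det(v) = 29.39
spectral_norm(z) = 3.10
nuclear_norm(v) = 18.16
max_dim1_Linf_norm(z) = 1.88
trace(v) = -2.75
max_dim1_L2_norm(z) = 2.53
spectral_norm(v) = 4.42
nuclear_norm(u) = 12.48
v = z + u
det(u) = -0.94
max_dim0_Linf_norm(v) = 2.72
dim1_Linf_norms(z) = [1.07, 0.86, 1.42, 1.29, 1.88, 1.09, 1.15, 0.96]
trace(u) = -2.76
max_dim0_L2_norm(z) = 2.47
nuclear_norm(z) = 13.72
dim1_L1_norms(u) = [3.67, 5.28, 4.15, 3.01, 4.68, 4.9, 3.89, 4.54]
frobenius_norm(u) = 5.00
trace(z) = 0.01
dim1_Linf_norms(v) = [1.18, 1.76, 1.52, 1.23, 2.72, 1.72, 2.28, 1.67]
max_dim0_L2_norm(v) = 3.61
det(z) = -0.24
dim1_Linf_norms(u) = [0.8, 1.24, 1.23, 0.89, 0.95, 1.06, 1.42, 0.93]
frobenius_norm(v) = 7.69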